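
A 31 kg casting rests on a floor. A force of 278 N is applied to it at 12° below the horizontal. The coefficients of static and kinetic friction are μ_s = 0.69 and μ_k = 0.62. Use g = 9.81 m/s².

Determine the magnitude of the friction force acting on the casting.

The vertical component of P adds to the normal force: N = m g + P sin α = 304.1 + 57.8 = 361.9 N.
Horizontally, friction must balance P cos α = 271.9 N.
μ_s N = 0.69 × 361.9 = 249.7 N.
271.9 > 249.7 N → the casting slides; f = μ_k N = 0.62×361.9 = 224 N.

f ≈ 224 N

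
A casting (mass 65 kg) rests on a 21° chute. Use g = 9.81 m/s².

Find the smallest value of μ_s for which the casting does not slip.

μ_s,min ≈ 0.384

At the slip threshold m g sin θ = μ_s m g cos θ, so μ_s,min = tan θ.
μ_s,min = tan 21° = 0.384.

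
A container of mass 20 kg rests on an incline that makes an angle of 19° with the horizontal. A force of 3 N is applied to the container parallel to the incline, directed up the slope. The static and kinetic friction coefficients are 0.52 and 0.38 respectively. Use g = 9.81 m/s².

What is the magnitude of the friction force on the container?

The normal reaction is N = m g cos θ = 185.5 N.
Parallel to the incline, ΣF = 0 gives f = m g sin θ − P = 63.88 − 3 = 60.88 N (up-slope positive).
Static friction can supply at most μ_s N = 96.47 N.
Since |60.88| ≤ 96.47 N, static friction is sufficient; f equals the required value, not μ_s N.

f ≈ 60.9 N (up the incline)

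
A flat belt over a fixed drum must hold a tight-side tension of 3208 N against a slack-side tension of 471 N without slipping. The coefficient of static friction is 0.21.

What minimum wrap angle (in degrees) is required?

T₂/T₁ = e^{μβ} → β = ln(T₂/T₁)/μ.
β = ln(3208/471)/0.21 = 1.919/0.21 = 9.136 rad.
In degrees: β = 9.136 × 180/π = 523°.

β_min ≈ 523°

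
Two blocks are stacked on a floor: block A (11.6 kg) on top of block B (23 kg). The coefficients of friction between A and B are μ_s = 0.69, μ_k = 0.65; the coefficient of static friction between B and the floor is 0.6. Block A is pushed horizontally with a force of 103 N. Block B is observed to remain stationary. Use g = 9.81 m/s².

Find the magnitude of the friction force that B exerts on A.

The normal force B exerts on A is simply A's weight, N₁ = 113.8 N.
So the A–B interface can sustain at most μ_s N₁ = 78.52 N of static friction.
P = 103 N exceeds that limit, so A slips over B and the interface friction becomes kinetic: f₁ = μ_k N₁ = 0.65×113.8 = 74 N.
B experiences an equal 74 N forward from A (third law). B is in equilibrium, so the floor supplies f₂ = 74 N of static friction (limit μ_s(m_A+m_B)g = 203.7 N, not exceeded).

f ≈ 74 N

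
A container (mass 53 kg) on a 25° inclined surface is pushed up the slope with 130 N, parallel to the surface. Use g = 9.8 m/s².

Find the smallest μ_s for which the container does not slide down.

N = m g cos θ = 470.7 N.
Friction must make up the shortfall along the incline: f = m g sin θ − P = 219.5 − 130 = 89.51 N.
At the threshold f = μ_s N, so μ_s,min = 89.51/470.7 = 0.19.

μ_s,min ≈ 0.19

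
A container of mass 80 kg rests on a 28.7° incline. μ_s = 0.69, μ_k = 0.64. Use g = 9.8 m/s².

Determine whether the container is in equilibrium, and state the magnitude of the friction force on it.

f ≈ 376 N

N = m g cos θ = 688 N.
Down-slope weight component: m g sin θ = 376 N.
μ_s N = 475 N.
376 ≤ 475 N, so it stays put; friction = 376 N.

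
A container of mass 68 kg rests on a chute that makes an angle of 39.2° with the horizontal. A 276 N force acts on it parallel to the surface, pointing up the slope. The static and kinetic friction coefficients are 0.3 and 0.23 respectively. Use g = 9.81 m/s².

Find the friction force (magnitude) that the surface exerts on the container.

Perpendicular to the surface, N = m g cos θ = 68·9.81·cos 39.2° = 516.9 N.
Parallel to the incline, ΣF = 0 gives f = m g sin θ − P = 421.6 − 276 = 145.6 N (up-slope positive).
The static-friction ceiling is μ_s N = 0.3 × 516.9 = 155.1 N.
Since |145.6| ≤ 155.1 N, no slip — friction simply equals what equilibrium demands.

f ≈ 146 N (up the incline)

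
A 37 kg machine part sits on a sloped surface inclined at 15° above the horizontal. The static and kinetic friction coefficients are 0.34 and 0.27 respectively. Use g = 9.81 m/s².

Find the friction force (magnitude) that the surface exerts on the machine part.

Normal force: N = m g cos θ = 37 × 9.81 × cos 15° = 350.6 N.
For equilibrium along the incline, friction must balance the weight component: f = m g sin θ = 93.94 N up the slope.
Maximum static friction available: μ_s N = 0.34 × 350.6 = 119.2 N.
Since |93.94| ≤ 119.2 N, the machine part remains in static equilibrium and friction takes exactly the required value.

f ≈ 93.9 N (up the incline)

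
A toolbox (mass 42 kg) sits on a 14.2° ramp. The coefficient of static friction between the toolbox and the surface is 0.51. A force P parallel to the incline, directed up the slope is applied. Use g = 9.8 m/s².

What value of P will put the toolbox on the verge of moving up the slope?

At impending motion up the slope, friction acts down-slope at its limit: f = μ_s N.
P is parallel to the surface, so N = m g cos θ = 399 N.
Along the incline: P = m g sin θ + μ_s N = 101 + 0.51×399 = 304 N.

P ≈ 304 N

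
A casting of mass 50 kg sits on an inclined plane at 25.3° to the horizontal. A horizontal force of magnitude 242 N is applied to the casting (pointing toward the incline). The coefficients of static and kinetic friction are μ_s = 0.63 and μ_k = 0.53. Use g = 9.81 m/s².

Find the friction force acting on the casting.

f ≈ 9.17 N (down the incline)

Resolve perpendicular to the incline: N = m g cos θ + P sin θ = 50×9.81×cos 25.3° + 242×sin 25.3° = 546.9 N.
Parallel to the incline: P cos θ − m g sin θ = 218.8 − 209.6 = 9.169 N; the friction needed to balance this is 9.169 N acting down the slope.
The limit of static friction is μ_s N = 344.5 N.
Since 9.169 N is within the 344.5 N limit, the casting stays put and friction is exactly 9.17 N.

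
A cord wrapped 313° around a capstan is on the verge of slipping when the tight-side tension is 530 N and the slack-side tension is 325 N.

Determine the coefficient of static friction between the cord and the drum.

μ ≈ 0.0895

T₂/T₁ = e^{μβ} → μ = ln(T₂/T₁)/β.
β = 313° = 5.463 rad.
μ = ln(530/325)/5.463 = ln(1.631)/5.463 = 0.0895.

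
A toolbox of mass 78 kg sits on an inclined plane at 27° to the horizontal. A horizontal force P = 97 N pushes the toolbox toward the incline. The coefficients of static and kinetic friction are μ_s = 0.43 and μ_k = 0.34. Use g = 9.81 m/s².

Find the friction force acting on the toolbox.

f ≈ 261 N (up the incline)

Normal direction: N = m g cos θ + P sin θ = 725.8 N.
Parallel to the incline: P cos θ − m g sin θ = 86.43 − 347.4 = -261 N; the friction needed to balance this is 261 N acting up the slope.
Maximum static friction: μ_s N = 0.43 × 725.8 = 312.1 N.
Since 261 N is within the 312.1 N limit, the toolbox stays put and friction is exactly 261 N.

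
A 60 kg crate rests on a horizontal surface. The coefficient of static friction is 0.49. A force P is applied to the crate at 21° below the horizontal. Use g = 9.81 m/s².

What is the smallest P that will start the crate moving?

P ≈ 381 N

N = m g + P sin α (the push presses the crate into the horizontal surface).
At impending slip, P cos α = μ_s N = μ_s (m g + P sin α).
Solving: P (cos α − μ_s sin α) = μ_s m g → P = 0.49×589/(cos 21° − 0.49 sin 21°) = 288/0.758 = 381 N.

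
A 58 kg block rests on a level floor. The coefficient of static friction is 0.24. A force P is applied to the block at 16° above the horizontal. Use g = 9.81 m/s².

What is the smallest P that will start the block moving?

P ≈ 133 N

N = m g − P sin α (the pull lifts the block).
At impending slip, P cos α = μ_s N = μ_s (m g − P sin α).
Solving: P (cos α + μ_s sin α) = μ_s m g → P = 0.24×569/(cos 16° + 0.24 sin 16°) = 137/1.027 = 133 N.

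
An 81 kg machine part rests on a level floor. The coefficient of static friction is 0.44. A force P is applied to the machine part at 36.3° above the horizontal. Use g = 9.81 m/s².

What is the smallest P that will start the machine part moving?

N = m g − P sin α (the pull lifts the machine part).
At impending slip, P cos α = μ_s N = μ_s (m g − P sin α).
Solving: P (cos α + μ_s sin α) = μ_s m g → P = 0.44×795/(cos 36.3° + 0.44 sin 36.3°) = 350/1.066 = 328 N.

P ≈ 328 N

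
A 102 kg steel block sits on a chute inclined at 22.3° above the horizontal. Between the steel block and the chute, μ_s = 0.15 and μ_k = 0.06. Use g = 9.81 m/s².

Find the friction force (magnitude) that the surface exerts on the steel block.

The normal reaction is N = m g cos θ = 925.8 N.
For equilibrium along the incline, friction must balance the weight component: f = m g sin θ = 379.7 N up the slope.
Static friction can supply at most μ_s N = 138.9 N.
Since |379.7| > 138.9 N, static friction cannot hold it; the steel block slides down the incline and kinetic friction applies: f = μ_k N = 0.06 × 925.8 = 55.5 N.

f ≈ 55.5 N (up the incline)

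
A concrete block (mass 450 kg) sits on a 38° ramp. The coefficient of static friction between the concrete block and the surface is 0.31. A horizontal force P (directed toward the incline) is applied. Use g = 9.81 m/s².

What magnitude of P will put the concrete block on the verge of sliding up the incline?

At impending motion up the slope, friction acts down-slope at its limit: f = μ_s N.
Perpendicular to the incline: N = m g cos θ + P sin θ.
Along the incline: P cos θ = m g sin θ + μ_s N = m g sin θ + μ_s (m g cos θ + P sin θ).
Solving, P (cos θ − μ_s sin θ) = m g (sin θ + μ_s cos θ), so P = 450×9.81×(sin 38° + 0.31 cos 38°)/(cos 38° − 0.31 sin 38°) = 4410×0.8599/0.5972 = 6360 N.

P ≈ 6360 N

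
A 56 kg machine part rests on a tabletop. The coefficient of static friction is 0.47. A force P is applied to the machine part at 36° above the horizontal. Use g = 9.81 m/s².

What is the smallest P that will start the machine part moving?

P ≈ 238 N

N = m g − P sin α (the pull lifts the machine part).
At impending slip, P cos α = μ_s N = μ_s (m g − P sin α).
Solving: P (cos α + μ_s sin α) = μ_s m g → P = 0.47×549/(cos 36° + 0.47 sin 36°) = 258/1.085 = 238 N.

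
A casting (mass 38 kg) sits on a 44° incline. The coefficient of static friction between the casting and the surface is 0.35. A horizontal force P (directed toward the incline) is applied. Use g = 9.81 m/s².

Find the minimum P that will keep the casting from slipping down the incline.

The casting tends to slide down (tan θ > μ_s), so at the point of impending slip friction acts up-slope at its limit: f = μ_s N.
Perpendicular to the incline: N = m g cos θ + P sin θ.
Along the incline: P cos θ + μ_s N = m g sin θ, i.e. P cos θ + μ_s (m g cos θ + P sin θ) = m g sin θ.
Solving, P (cos θ + μ_s sin θ) = m g (sin θ − μ_s cos θ), so P = 373×0.4429/0.9625 = 172 N.

P_min ≈ 172 N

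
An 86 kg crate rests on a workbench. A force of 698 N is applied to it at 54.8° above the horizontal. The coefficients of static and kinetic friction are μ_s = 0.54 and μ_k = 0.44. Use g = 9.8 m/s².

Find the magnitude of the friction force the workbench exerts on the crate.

f ≈ 120 N

N = m g − P sin α = 842.8 − 698×sin 54.8° = 272.4 N.
Horizontally, friction must balance P cos α = 402.3 N.
The static-friction limit is μ_s N = 147.1 N.
402.3 > 147.1 N → the crate slides; f = μ_k N = 0.44×272.4 = 120 N.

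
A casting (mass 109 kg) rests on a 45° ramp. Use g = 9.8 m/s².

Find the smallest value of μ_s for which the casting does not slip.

μ_s,min ≈ 1

At the slip threshold m g sin θ = μ_s m g cos θ, so μ_s,min = tan θ.
μ_s,min = tan 45° = 1.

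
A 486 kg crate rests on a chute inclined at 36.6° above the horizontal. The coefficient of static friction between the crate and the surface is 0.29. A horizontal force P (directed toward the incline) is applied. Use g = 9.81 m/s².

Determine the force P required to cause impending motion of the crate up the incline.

At impending motion up the slope, friction acts down-slope at its limit: f = μ_s N.
Perpendicular to the incline: N = m g cos θ + P sin θ.
Along the incline: P cos θ = m g sin θ + μ_s N = m g sin θ + μ_s (m g cos θ + P sin θ).
Solving, P (cos θ − μ_s sin θ) = m g (sin θ + μ_s cos θ), so P = 486×9.81×(sin 36.6° + 0.29 cos 36.6°)/(cos 36.6° − 0.29 sin 36.6°) = 4770×0.829/0.6299 = 6270 N.

P ≈ 6270 N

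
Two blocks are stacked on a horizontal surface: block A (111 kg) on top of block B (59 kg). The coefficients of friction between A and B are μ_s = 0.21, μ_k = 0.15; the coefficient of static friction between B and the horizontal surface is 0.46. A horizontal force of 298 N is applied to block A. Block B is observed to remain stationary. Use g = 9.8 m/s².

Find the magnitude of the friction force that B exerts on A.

Normal force at the A–B interface: N₁ = m_A g = 1088 N.
So the A–B interface can sustain at most μ_s N₁ = 228.4 N of static friction.
Since P = 298 N > 228.4 N, A slides on B; the A–B friction is kinetic: f₁ = μ_k N₁ = 0.15×1088 = 163 N.
B experiences an equal 163 N forward from A (third law). B is in equilibrium, so the floor supplies f₂ = 163 N of static friction (limit μ_s(m_A+m_B)g = 766.4 N, not exceeded).

f ≈ 163 N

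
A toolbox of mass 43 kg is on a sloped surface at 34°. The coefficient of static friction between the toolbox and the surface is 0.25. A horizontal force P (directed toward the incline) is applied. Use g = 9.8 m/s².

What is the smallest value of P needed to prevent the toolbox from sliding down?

P_min ≈ 153 N

The toolbox tends to slide down (tan θ > μ_s), so at the point of impending slip friction acts up-slope at its limit: f = μ_s N.
Perpendicular to the incline: N = m g cos θ + P sin θ.
Along the incline: P cos θ + μ_s N = m g sin θ, i.e. P cos θ + μ_s (m g cos θ + P sin θ) = m g sin θ.
Solving, P (cos θ + μ_s sin θ) = m g (sin θ − μ_s cos θ), so P = 421×0.3519/0.9688 = 153 N.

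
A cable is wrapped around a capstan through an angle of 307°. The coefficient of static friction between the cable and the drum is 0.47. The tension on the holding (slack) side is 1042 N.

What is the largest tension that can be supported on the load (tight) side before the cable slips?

At impending slip the capstan equation gives T₂/T₁ = e^{μβ} with β in radians.
β = 307° × π/180 = 5.358 rad.
e^{μβ} = e^{0.47×5.358} = 12.41.
T₂ = T₁ · e^{μβ} = 1042 × 12.41 = 12900 N.

T_max ≈ 12900 N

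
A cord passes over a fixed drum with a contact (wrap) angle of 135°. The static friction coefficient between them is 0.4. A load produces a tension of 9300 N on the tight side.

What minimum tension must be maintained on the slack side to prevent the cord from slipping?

Capstan equation at impending slip: T_tight/T_slack = e^{μβ}.
β = 135° = 2.356 rad; e^{μβ} = e^{0.4×2.356} = 2.566.
T_slack = T_tight / e^{μβ} = 9300 / 2.566 = 3620 N.

T_min ≈ 3620 N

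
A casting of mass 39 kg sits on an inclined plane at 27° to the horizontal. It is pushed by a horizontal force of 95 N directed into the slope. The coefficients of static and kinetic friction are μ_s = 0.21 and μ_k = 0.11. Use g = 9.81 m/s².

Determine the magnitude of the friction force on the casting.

Normal direction: N = m g cos θ + P sin θ = 384 N.
Along the incline, the net driving force (taking up-slope positive) is P cos θ − m g sin θ = 84.65 − 173.7 = -89.05 N, so equilibrium requires friction f = 89.05 N (up-slope).
The limit of static friction is μ_s N = 80.64 N.
|f_req| = 89.05 > 80.64 N → the casting slides down the incline; f = μ_k N = 0.11 × 384 = 42.2 N.

f ≈ 42.2 N (up the incline)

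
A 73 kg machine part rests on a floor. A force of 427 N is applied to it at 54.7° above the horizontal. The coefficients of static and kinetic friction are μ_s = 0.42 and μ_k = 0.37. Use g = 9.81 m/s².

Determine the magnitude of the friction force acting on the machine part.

f ≈ 136 N

Vertical equilibrium gives N = m g − P sin α = 367.6 N.
Horizontally, friction must balance P cos α = 246.7 N.
The static-friction limit is μ_s N = 154.4 N.
The required friction exceeds μ_s N, so the machine part moves and f = μ_k N = 136 N.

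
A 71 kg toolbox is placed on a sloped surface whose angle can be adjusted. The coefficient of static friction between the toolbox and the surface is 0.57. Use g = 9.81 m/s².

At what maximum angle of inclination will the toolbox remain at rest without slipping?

θ_max ≈ 29.7°

At the slip threshold, m g sin θ = μ_s · m g cos θ, so tan θ = μ_s.
θ_max = arctan(0.57) = 29.7°.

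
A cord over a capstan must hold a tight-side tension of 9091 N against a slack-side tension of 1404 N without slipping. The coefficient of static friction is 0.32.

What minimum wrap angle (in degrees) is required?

β_min ≈ 334°

T₂/T₁ = e^{μβ} → β = ln(T₂/T₁)/μ.
β = ln(9091/1404)/0.32 = 1.868/0.32 = 5.837 rad.
In degrees: β = 5.837 × 180/π = 334°.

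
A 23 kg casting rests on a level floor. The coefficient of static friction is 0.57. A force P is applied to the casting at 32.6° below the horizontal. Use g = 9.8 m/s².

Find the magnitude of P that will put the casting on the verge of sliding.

P ≈ 240 N

N = m g + P sin α (the push presses the casting into the level floor).
At impending slip, P cos α = μ_s N = μ_s (m g + P sin α).
Solving: P (cos α − μ_s sin α) = μ_s m g → P = 0.57×225/(cos 32.6° − 0.57 sin 32.6°) = 128/0.5354 = 240 N.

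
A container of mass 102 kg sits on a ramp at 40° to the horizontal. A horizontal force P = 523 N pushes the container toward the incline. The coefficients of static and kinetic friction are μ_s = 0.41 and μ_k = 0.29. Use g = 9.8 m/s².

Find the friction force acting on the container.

Resolve perpendicular to the incline: N = m g cos θ + P sin θ = 102×9.8×cos 40° + 523×sin 40° = 1102 N.
Parallel to the incline: P cos θ − m g sin θ = 400.6 − 642.5 = -241.9 N; the friction needed to balance this is 241.9 N acting up the slope.
The limit of static friction is μ_s N = 451.8 N.
|f_req| = 241.9 ≤ 451.8 N → the container is in equilibrium; friction equals the required value.

f ≈ 242 N (up the incline)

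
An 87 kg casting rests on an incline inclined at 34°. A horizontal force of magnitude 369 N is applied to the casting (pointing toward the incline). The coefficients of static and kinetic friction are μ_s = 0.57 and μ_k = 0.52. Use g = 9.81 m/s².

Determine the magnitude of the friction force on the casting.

f ≈ 171 N (up the incline)

The horizontal push has a component P sin θ into the surface, so N = m g cos θ + P sin θ = 707.6 + 206.3 = 913.9 N.
Along the incline, the net driving force (taking up-slope positive) is P cos θ − m g sin θ = 305.9 − 477.3 = -171.3 N, so equilibrium requires friction f = 171.3 N (up-slope).
The limit of static friction is μ_s N = 520.9 N.
Since 171.3 N is within the 520.9 N limit, the casting stays put and friction is exactly 171 N.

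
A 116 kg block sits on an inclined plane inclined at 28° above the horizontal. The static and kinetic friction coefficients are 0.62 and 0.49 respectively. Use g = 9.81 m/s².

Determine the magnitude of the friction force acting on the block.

Normal force: N = m g cos θ = 116 × 9.81 × cos 28° = 1005 N.
For equilibrium along the incline, friction must balance the weight component: f = m g sin θ = 534.2 N up the slope.
The static-friction ceiling is μ_s N = 0.62 × 1005 = 623 N.
Since |534.2| ≤ 623 N, no slip — friction simply equals what equilibrium demands.

f ≈ 534 N (up the incline)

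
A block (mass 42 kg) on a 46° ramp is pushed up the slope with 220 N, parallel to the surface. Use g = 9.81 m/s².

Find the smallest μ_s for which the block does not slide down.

μ_s,min ≈ 0.267

N = m g cos θ = 286.2 N.
Friction must make up the shortfall along the incline: f = m g sin θ − P = 296.4 − 220 = 76.38 N.
At the threshold f = μ_s N, so μ_s,min = 76.38/286.2 = 0.267.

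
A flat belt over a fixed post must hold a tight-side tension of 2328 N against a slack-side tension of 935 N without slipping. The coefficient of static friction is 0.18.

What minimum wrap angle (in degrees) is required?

β_min ≈ 290°

T₂/T₁ = e^{μβ} → β = ln(T₂/T₁)/μ.
β = ln(2328/935)/0.18 = 0.9122/0.18 = 5.068 rad.
In degrees: β = 5.068 × 180/π = 290°.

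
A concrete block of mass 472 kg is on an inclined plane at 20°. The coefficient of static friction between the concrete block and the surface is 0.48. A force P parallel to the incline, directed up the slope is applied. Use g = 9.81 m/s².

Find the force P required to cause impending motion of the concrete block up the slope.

P ≈ 3670 N

At impending motion up the slope, friction acts down-slope at its limit: f = μ_s N.
P is parallel to the surface, so N = m g cos θ = 4350 N.
Along the incline: P = m g sin θ + μ_s N = 1580 + 0.48×4350 = 3670 N.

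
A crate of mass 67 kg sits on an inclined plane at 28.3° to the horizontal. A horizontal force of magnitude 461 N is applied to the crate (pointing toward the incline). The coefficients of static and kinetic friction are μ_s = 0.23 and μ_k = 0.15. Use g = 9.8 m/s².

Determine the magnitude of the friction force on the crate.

f ≈ 94.6 N (down the incline)

The horizontal push has a component P sin θ into the surface, so N = m g cos θ + P sin θ = 578.1 + 218.6 = 796.7 N.
Along the incline, the net driving force (taking up-slope positive) is P cos θ − m g sin θ = 405.9 − 311.3 = 94.61 N, so equilibrium requires friction f = -94.61 N (down-slope).
Maximum static friction: μ_s N = 0.23 × 796.7 = 183.2 N.
Since 94.61 N is within the 183.2 N limit, the crate stays put and friction is exactly 94.6 N.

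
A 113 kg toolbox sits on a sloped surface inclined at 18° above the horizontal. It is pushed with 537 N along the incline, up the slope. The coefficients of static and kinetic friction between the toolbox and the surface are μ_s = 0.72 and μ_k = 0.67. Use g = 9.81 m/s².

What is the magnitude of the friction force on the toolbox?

f ≈ 194 N (down the incline)

Normal force: N = m g cos θ = 113 × 9.81 × cos 18° = 1054 N.
For equilibrium along the incline the friction force must supply f = m g sin θ − P = 342.6 − 537 = -194.4 N (positive meaning up-slope).
Maximum static friction available: μ_s N = 0.72 × 1054 = 759.1 N.
Since |-194.4| ≤ 759.1 N, the toolbox remains in static equilibrium and friction takes exactly the required value.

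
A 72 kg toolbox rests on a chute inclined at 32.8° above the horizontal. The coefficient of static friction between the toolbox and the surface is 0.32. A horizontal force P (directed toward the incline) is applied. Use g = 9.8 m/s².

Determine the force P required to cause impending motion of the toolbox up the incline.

P ≈ 857 N

At impending motion up the slope, friction acts down-slope at its limit: f = μ_s N.
Perpendicular to the incline: N = m g cos θ + P sin θ.
Along the incline: P cos θ = m g sin θ + μ_s N = m g sin θ + μ_s (m g cos θ + P sin θ).
Solving, P (cos θ − μ_s sin θ) = m g (sin θ + μ_s cos θ), so P = 72×9.8×(sin 32.8° + 0.32 cos 32.8°)/(cos 32.8° − 0.32 sin 32.8°) = 706×0.8107/0.6672 = 857 N.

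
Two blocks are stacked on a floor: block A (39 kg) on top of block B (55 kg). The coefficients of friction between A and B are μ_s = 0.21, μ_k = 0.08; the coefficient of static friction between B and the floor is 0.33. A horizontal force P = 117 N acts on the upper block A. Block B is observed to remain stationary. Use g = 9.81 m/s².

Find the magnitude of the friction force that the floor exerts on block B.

f ≈ 30.6 N

Between the blocks, N₁ = m_A g = 382.6 N.
Maximum static friction on A from B: μ_s N₁ = 0.21×382.6 = 80.34 N.
Since P = 117 N > 80.34 N, A slides on B; the A–B friction is kinetic: f₁ = μ_k N₁ = 0.08×382.6 = 30.6 N.
B experiences an equal 30.6 N forward from A (third law). B is in equilibrium, so the floor supplies f₂ = 30.6 N of static friction (limit μ_s(m_A+m_B)g = 304.3 N, not exceeded).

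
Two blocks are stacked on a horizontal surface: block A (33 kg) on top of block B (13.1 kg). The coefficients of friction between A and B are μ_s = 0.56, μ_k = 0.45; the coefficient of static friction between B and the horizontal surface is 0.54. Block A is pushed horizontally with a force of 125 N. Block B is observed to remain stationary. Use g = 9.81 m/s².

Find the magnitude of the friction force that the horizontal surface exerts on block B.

f ≈ 125 N

The normal force B exerts on A is simply A's weight, N₁ = 323.7 N.
So the A–B interface can sustain at most μ_s N₁ = 181.3 N of static friction.
P = 125 N is within that limit, so A and B move together (both at rest); the A–B friction is simply f₁ = P = 125 N.
By Newton's third law B feels 125 N forward from A. With B stationary, the floor's static friction on B balances it: f₂ = 125 N (well within μ_s(m_A+m_B)g = 244.2 N).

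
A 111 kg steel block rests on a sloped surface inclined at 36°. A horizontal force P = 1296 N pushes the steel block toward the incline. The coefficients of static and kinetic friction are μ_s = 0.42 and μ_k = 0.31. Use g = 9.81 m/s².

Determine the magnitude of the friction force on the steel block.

f ≈ 408 N (down the incline)

Resolve perpendicular to the incline: N = m g cos θ + P sin θ = 111×9.81×cos 36° + 1296×sin 36° = 1643 N.
Parallel to the incline: P cos θ − m g sin θ = 1048 − 640 = 408.4 N; the friction needed to balance this is 408.4 N acting down the slope.
The limit of static friction is μ_s N = 689.9 N.
Since 408.4 N is within the 689.9 N limit, the steel block stays put and friction is exactly 408 N.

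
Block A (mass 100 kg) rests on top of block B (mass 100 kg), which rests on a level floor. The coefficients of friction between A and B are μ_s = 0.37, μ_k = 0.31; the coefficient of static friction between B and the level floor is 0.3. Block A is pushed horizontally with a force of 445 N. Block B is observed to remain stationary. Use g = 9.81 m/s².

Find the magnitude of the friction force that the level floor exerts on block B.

f ≈ 304 N

Between the blocks, N₁ = m_A g = 981 N.
Maximum static friction on A from B: μ_s N₁ = 0.37×981 = 363 N.
P = 445 N exceeds that limit, so A slips over B and the interface friction becomes kinetic: f₁ = μ_k N₁ = 0.31×981 = 304 N.
By Newton's third law B feels 304 N forward from A. With B stationary, the floor's static friction on B balances it: f₂ = 304 N (well within μ_s(m_A+m_B)g = 588.6 N).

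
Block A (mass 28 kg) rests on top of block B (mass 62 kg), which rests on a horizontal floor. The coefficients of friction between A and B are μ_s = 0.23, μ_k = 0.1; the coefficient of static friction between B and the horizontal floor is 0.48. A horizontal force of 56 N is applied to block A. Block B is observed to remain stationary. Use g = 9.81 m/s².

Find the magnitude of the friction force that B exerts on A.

Between the blocks, N₁ = m_A g = 274.7 N.
Maximum static friction on A from B: μ_s N₁ = 0.23×274.7 = 63.18 N.
Since P = 56 N ≤ 63.18 N, A does not slip on B; friction on A equals P = 56 N.
B experiences an equal 56 N forward from A (third law). B is in equilibrium, so the floor supplies f₂ = 56 N of static friction (limit μ_s(m_A+m_B)g = 423.8 N, not exceeded).

f ≈ 56 N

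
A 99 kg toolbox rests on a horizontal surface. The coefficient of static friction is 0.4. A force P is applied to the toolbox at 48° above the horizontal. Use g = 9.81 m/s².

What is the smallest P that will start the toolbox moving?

N = m g − P sin α (the pull lifts the toolbox).
At impending slip, P cos α = μ_s N = μ_s (m g − P sin α).
Solving: P (cos α + μ_s sin α) = μ_s m g → P = 0.4×971/(cos 48° + 0.4 sin 48°) = 388/0.9664 = 402 N.

P ≈ 402 N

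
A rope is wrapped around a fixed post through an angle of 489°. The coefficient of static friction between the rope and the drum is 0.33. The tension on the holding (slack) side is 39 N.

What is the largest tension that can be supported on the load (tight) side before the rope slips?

At impending slip the capstan equation gives T₂/T₁ = e^{μβ} with β in radians.
β = 489° × π/180 = 8.535 rad.
e^{μβ} = e^{0.33×8.535} = 16.72.
T₂ = T₁ · e^{μβ} = 39 × 16.72 = 652 N.

T_max ≈ 652 N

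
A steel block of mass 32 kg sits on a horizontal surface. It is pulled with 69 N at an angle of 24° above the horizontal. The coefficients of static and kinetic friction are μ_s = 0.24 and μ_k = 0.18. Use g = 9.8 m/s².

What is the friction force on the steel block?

The vertical component of P reduces the normal force: N = m g − P sin α = 313.6 − 28.06 = 285.5 N.
Horizontally, friction must balance P cos α = 63.03 N.
μ_s N = 0.24 × 285.5 = 68.53 N.
63.03 ≤ 68.53 N → static; friction equals the required 63 N.

f ≈ 63 N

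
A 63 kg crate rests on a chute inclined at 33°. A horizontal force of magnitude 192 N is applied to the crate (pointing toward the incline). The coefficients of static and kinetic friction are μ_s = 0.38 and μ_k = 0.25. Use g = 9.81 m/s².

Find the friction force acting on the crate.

Resolve perpendicular to the incline: N = m g cos θ + P sin θ = 63×9.81×cos 33° + 192×sin 33° = 622.9 N.
Along the incline, the net driving force (taking up-slope positive) is P cos θ − m g sin θ = 161 − 336.6 = -175.6 N, so equilibrium requires friction f = 175.6 N (up-slope).
The limit of static friction is μ_s N = 236.7 N.
Since 175.6 N is within the 236.7 N limit, the crate stays put and friction is exactly 176 N.

f ≈ 176 N (up the incline)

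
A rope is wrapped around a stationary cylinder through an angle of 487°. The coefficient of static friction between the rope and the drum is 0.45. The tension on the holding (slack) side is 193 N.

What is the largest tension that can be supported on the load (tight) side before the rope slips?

T_max ≈ 8840 N

At impending slip the capstan equation gives T₂/T₁ = e^{μβ} with β in radians.
β = 487° × π/180 = 8.5 rad.
e^{μβ} = e^{0.45×8.5} = 45.83.
T₂ = T₁ · e^{μβ} = 193 × 45.83 = 8840 N.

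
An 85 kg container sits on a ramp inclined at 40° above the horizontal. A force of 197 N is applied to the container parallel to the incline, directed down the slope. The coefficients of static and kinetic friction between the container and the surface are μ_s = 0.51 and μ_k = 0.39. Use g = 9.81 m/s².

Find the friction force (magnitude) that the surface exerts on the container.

Normal force: N = m g cos θ = 85 × 9.81 × cos 40° = 638.8 N.
The friction needed for equilibrium is m g sin θ + P = 536 + 197 = 733 N, measured positive up-slope.
Static friction can supply at most μ_s N = 325.8 N.
|733| exceeds 325.8 N, so the container slips down-slope; friction is kinetic, f = μ_k N = 0.39×638.8 = 249 N.

f ≈ 249 N (up the incline)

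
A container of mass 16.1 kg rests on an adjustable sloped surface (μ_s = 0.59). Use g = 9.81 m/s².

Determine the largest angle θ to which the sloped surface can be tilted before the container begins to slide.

θ_max ≈ 30.5°

At the slip threshold, m g sin θ = μ_s · m g cos θ, so tan θ = μ_s.
θ_max = arctan(0.59) = 30.5°.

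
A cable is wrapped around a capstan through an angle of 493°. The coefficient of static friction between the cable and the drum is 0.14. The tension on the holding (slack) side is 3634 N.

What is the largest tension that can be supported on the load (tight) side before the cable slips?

T_max ≈ 12100 N

At impending slip the capstan equation gives T₂/T₁ = e^{μβ} with β in radians.
β = 493° × π/180 = 8.604 rad.
e^{μβ} = e^{0.14×8.604} = 3.336.
T₂ = T₁ · e^{μβ} = 3634 × 3.336 = 12100 N.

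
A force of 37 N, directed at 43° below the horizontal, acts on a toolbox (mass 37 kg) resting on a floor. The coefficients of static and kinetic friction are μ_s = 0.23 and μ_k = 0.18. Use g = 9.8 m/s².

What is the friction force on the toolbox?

The vertical component of P adds to the normal force: N = m g + P sin α = 362.6 + 25.23 = 387.8 N.
The horizontal driving force is P cos α = 27.06 N, so equilibrium needs friction f = 27.06 N.
The static-friction limit is μ_s N = 89.2 N.
27.06 ≤ 89.2 N → static; friction equals the required 27.1 N.

f ≈ 27.1 N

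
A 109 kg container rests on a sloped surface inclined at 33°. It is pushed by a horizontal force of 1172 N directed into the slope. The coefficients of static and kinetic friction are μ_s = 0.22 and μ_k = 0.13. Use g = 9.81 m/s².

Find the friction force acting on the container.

f ≈ 200 N (down the incline)

Resolve perpendicular to the incline: N = m g cos θ + P sin θ = 109×9.81×cos 33° + 1172×sin 33° = 1535 N.
Along the incline, the net driving force (taking up-slope positive) is P cos θ − m g sin θ = 982.9 − 582.4 = 400.5 N, so equilibrium requires friction f = -400.5 N (down-slope).
Maximum static friction: μ_s N = 0.22 × 1535 = 337.7 N.
|f_req| = 400.5 > 337.7 N → the container slides up the incline; f = μ_k N = 0.13 × 1535 = 200 N.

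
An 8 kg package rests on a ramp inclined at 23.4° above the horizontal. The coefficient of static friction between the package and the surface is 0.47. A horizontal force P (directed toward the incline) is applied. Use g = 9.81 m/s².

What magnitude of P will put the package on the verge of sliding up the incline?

P ≈ 88.9 N

At impending motion up the slope, friction acts down-slope at its limit: f = μ_s N.
Perpendicular to the incline: N = m g cos θ + P sin θ.
Along the incline: P cos θ = m g sin θ + μ_s N = m g sin θ + μ_s (m g cos θ + P sin θ).
Solving, P (cos θ − μ_s sin θ) = m g (sin θ + μ_s cos θ), so P = 8×9.81×(sin 23.4° + 0.47 cos 23.4°)/(cos 23.4° − 0.47 sin 23.4°) = 78.5×0.8285/0.7311 = 88.9 N.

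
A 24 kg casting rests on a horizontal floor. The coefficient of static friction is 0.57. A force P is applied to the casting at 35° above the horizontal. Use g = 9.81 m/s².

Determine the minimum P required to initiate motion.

N = m g − P sin α (the pull lifts the casting).
At impending slip, P cos α = μ_s N = μ_s (m g − P sin α).
Solving: P (cos α + μ_s sin α) = μ_s m g → P = 0.57×235/(cos 35° + 0.57 sin 35°) = 134/1.146 = 117 N.

P ≈ 117 N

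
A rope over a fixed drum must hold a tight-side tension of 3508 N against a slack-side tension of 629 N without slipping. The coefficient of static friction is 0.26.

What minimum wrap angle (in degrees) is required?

T₂/T₁ = e^{μβ} → β = ln(T₂/T₁)/μ.
β = ln(3508/629)/0.26 = 1.719/0.26 = 6.61 rad.
In degrees: β = 6.61 × 180/π = 379°.

β_min ≈ 379°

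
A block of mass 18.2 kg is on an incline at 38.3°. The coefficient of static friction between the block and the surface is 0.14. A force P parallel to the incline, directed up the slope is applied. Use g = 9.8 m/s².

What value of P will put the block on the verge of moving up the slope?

At impending motion up the slope, friction acts down-slope at its limit: f = μ_s N.
P is parallel to the surface, so N = m g cos θ = 140 N.
Along the incline: P = m g sin θ + μ_s N = 111 + 0.14×140 = 130 N.

P ≈ 130 N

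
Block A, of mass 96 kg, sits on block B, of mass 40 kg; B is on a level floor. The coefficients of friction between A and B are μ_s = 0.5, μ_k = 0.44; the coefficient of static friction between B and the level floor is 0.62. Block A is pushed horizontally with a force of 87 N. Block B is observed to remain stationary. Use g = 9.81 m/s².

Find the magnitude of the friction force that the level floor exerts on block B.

The normal force B exerts on A is simply A's weight, N₁ = 941.8 N.
Maximum static friction on A from B: μ_s N₁ = 0.5×941.8 = 470.9 N.
Since P = 87 N ≤ 470.9 N, A does not slip on B; friction on A equals P = 87 N.
By Newton's third law B feels 87 N forward from A. With B stationary, the floor's static friction on B balances it: f₂ = 87 N (well within μ_s(m_A+m_B)g = 827.2 N).

f ≈ 87 N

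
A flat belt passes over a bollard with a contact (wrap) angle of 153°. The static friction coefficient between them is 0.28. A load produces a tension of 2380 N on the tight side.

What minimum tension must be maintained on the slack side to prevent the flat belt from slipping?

T_min ≈ 1130 N

Capstan equation at impending slip: T_tight/T_slack = e^{μβ}.
β = 153° = 2.67 rad; e^{μβ} = e^{0.28×2.67} = 2.112.
T_slack = T_tight / e^{μβ} = 2380 / 2.112 = 1130 N.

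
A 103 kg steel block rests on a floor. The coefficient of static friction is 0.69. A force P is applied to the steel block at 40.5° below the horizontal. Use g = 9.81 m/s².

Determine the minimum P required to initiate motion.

P ≈ 2230 N

N = m g + P sin α (the push presses the steel block into the floor).
At impending slip, P cos α = μ_s N = μ_s (m g + P sin α).
Solving: P (cos α − μ_s sin α) = μ_s m g → P = 0.69×1010/(cos 40.5° − 0.69 sin 40.5°) = 697/0.3123 = 2230 N.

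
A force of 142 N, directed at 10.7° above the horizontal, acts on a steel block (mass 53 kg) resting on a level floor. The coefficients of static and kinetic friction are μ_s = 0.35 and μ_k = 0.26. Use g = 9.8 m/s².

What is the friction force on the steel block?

f ≈ 140 N

The vertical component of P reduces the normal force: N = m g − P sin α = 519.4 − 26.36 = 493 N.
For equilibrium, f = P cos α = 142×cos 10.7° = 139.5 N.
μ_s N = 0.35 × 493 = 172.6 N.
Since 139.5 N does not exceed the limit, the steel block stays at rest and f = 140 N.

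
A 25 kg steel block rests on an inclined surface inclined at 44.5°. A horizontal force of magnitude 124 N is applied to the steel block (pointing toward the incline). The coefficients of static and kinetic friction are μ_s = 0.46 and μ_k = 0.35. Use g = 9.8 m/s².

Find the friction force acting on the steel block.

The horizontal push has a component P sin θ into the surface, so N = m g cos θ + P sin θ = 174.7 + 86.91 = 261.7 N.
Along the incline, the net driving force (taking up-slope positive) is P cos θ − m g sin θ = 88.44 − 171.7 = -83.28 N, so equilibrium requires friction f = 83.28 N (up-slope).
The limit of static friction is μ_s N = 120.4 N.
|f_req| = 83.28 ≤ 120.4 N → the steel block is in equilibrium; friction equals the required value.

f ≈ 83.3 N (up the incline)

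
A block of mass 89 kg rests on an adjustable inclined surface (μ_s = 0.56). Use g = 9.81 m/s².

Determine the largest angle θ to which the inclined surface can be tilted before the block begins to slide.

At the slip threshold, m g sin θ = μ_s · m g cos θ, so tan θ = μ_s.
θ_max = arctan(0.56) = 29.2°.

θ_max ≈ 29.2°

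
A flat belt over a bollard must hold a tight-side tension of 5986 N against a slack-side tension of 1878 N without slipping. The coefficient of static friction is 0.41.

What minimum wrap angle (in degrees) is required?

T₂/T₁ = e^{μβ} → β = ln(T₂/T₁)/μ.
β = ln(5986/1878)/0.41 = 1.159/0.41 = 2.827 rad.
In degrees: β = 2.827 × 180/π = 162°.

β_min ≈ 162°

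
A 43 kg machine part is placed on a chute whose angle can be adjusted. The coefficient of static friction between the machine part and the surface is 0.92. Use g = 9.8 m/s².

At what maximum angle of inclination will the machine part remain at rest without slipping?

At the slip threshold, m g sin θ = μ_s · m g cos θ, so tan θ = μ_s.
θ_max = arctan(0.92) = 42.6°.

θ_max ≈ 42.6°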